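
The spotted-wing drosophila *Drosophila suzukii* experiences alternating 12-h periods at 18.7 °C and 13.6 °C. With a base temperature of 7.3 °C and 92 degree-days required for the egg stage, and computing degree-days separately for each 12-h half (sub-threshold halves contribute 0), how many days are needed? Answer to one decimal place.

10.4 days

Day half: max(0, 18.7 − 7.3) × 0.5 = 11.4 × 0.5 = 5.70 DD.
Night half: max(0, 13.6 − 7.3) × 0.5 = 6.3 × 0.5 = 3.15 DD.
Per 24 h: 8.85 DD/day.
Duration = 92 / 8.85 = 10.395 ≈ 10.4 days.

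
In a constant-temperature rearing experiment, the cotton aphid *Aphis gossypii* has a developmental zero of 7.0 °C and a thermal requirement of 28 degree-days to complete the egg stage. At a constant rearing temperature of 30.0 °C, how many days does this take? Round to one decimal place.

1.2 days

Daily accumulation = 30.0 − 7.0 = 23.0 DD/day.
Duration = 28 / 23.0 = 1.217 ≈ 1.2 days.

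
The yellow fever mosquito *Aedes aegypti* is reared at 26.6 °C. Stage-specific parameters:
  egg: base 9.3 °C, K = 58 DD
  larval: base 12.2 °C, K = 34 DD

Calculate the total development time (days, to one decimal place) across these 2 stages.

egg: 58 / (26.6 − 9.3) = 58 / 17.3 = 3.353 d.
larval: 34 / (26.6 − 12.2) = 34 / 14.4 = 2.361 d.
Sum = 5.714 ≈ 5.7 days.

5.7 days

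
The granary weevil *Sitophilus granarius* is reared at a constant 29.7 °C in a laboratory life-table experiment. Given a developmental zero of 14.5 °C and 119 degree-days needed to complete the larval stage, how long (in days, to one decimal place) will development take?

7.8 days

Daily accumulation = 29.7 − 14.5 = 15.2 DD/day.
Duration = 119 / 15.2 = 7.829 ≈ 7.8 days.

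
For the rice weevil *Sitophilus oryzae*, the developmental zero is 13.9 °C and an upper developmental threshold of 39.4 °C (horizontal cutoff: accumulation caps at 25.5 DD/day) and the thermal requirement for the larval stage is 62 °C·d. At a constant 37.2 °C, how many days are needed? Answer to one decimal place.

Daily accumulation = 37.2 − 13.9 = 23.3 DD/day.
Duration = 62 / 23.3 = 2.661 ≈ 2.7 days.

2.7 days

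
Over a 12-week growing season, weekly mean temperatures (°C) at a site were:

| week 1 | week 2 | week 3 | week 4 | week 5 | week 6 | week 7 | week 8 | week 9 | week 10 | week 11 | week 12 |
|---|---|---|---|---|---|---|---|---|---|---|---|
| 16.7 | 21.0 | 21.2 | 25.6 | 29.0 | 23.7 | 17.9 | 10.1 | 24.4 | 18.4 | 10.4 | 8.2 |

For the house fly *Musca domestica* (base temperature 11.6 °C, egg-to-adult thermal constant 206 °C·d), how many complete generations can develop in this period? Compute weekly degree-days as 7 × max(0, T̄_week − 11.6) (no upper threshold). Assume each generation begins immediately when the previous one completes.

Weekly DD (7 × max(0, T̄ − 11.6)): 35.7, 65.8, 67.2, 98.0, 121.8, 84.7, 44.1, 0.0, 89.6, 47.6, 0.0, 0.0.
Season total = 654.5 DD.
Complete generations = ⌊654.5 / 206⌋ = 3.

3 generations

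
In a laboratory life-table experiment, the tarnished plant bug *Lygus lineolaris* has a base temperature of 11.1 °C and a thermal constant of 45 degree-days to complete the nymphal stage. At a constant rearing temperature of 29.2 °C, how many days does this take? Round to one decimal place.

Daily accumulation = 29.2 − 11.1 = 18.1 DD/day.
Duration = 45 / 18.1 = 2.486 ≈ 2.5 days.

2.5 days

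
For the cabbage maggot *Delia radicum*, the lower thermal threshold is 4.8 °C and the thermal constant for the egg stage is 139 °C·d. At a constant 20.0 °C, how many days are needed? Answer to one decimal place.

Daily accumulation = 20.0 − 4.8 = 15.2 DD/day.
Duration = 139 / 15.2 = 9.145 ≈ 9.1 days.

9.1 days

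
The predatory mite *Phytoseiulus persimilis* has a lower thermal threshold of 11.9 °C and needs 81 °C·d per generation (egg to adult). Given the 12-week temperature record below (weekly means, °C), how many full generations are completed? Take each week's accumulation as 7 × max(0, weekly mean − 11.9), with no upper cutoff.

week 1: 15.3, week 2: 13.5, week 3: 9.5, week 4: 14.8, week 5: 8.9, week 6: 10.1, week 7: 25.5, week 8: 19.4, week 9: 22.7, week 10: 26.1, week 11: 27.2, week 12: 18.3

Weekly DD (7 × max(0, T̄ − 11.9)): 23.8, 11.2, 0.0, 20.3, 0.0, 0.0, 95.2, 52.5, 75.6, 99.4, 107.1, 44.8.
Season total = 529.9 DD.
Complete generations = ⌊529.9 / 81⌋ = 6.

6 generations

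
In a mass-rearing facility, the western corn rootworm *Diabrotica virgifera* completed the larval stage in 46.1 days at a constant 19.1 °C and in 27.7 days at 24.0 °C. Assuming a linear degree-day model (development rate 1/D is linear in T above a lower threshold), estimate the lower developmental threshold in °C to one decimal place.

Equal thermal constants: D₁(T₁ − T_b) = D₂(T₂ − T_b).
46.1·(19.1 − T_b) = 27.7·(24.0 − T_b)
T_b = (46.1·19.1 − 27.7·24.0) / (46.1 − 27.7) = 215.71 / 18.4 = 11.723 °C ≈ 11.7 °C.

11.7 °C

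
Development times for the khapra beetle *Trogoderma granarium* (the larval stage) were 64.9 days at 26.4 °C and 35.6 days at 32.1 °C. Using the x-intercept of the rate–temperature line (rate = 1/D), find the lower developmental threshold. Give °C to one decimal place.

Equal thermal constants: D₁(T₁ − T_b) = D₂(T₂ − T_b).
64.9·(26.4 − T_b) = 35.6·(32.1 − T_b)
T_b = (64.9·26.4 − 35.6·32.1) / (64.9 − 35.6) = 570.60 / 29.3 = 19.474 °C ≈ 19.5 °C.

19.5 °C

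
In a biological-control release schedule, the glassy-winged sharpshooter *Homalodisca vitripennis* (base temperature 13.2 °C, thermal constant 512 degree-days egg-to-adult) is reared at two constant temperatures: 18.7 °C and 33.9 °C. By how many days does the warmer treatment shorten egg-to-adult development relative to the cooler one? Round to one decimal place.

At 18.7 °C: 512 / (18.7 − 13.2) = 512 / 5.5 = 93.091 d.
At 33.9 °C: 512 / (33.9 − 13.2) = 512 / 20.7 = 24.734 d.
Difference = |93.091 − 24.734| = 68.357 ≈ 68.4 days.

68.4 days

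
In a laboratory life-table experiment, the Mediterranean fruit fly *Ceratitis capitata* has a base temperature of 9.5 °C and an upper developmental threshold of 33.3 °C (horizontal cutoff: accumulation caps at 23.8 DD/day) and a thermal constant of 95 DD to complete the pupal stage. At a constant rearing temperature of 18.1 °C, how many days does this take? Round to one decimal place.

Daily accumulation = 18.1 − 9.5 = 8.6 DD/day.
Duration = 95 / 8.6 = 11.047 ≈ 11.0 days.

11.0 days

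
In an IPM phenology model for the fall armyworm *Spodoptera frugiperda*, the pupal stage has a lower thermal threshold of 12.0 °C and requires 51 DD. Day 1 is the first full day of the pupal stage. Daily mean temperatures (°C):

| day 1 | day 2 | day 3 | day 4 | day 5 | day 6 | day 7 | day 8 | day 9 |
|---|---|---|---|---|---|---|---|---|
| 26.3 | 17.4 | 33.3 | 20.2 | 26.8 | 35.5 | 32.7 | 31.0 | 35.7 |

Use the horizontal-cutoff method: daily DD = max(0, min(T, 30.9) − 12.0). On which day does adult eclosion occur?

Daily DD above 12.0 °C (capped at 18.9): 14.3, 5.4, 18.9, 8.2, 14.8, 18.9, 18.9, 18.9, 18.9.
Cumulative: 14.3, 19.7, 38.6, 46.8, 61.6, 80.5, 99.4, 118.3, 137.2.
The total first reaches 51 DD on day 5.

day 5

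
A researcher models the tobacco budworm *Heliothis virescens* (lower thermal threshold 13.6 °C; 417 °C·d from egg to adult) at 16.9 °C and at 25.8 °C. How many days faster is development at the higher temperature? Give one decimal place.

At 16.9 °C: 417 / (16.9 − 13.6) = 417 / 3.3 = 126.364 d.
At 25.8 °C: 417 / (25.8 − 13.6) = 417 / 12.2 = 34.180 d.
Difference = |126.364 − 34.180| = 92.183 ≈ 92.2 days.

92.2 days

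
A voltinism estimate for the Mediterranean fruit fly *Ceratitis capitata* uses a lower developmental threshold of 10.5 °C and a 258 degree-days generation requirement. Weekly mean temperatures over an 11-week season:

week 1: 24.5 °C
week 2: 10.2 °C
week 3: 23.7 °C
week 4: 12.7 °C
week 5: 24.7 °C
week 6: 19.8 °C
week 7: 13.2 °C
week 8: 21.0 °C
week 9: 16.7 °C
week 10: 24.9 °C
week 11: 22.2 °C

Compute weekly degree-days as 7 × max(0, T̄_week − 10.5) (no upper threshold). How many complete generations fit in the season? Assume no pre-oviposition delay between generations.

2 generations

Weekly DD (7 × max(0, T̄ − 10.5)): 98.0, 0.0, 92.4, 15.4, 99.4, 65.1, 18.9, 73.5, 43.4, 100.8, 81.9.
Season total = 688.8 DD.
Complete generations = ⌊688.8 / 258⌋ = 2.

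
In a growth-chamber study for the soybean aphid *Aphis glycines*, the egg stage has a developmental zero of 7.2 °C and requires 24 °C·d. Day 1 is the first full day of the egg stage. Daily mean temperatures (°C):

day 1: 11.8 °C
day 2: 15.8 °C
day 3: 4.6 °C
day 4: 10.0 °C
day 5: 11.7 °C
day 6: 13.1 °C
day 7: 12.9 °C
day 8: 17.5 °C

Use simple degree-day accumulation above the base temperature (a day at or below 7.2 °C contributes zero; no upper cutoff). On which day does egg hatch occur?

Daily DD above 7.2 °C: 4.6, 8.6, 0.0, 2.8, 4.5, 5.9, 5.7, 10.3.
Cumulative: 4.6, 13.2, 13.2, 16.0, 20.5, 26.4, 32.1, 42.4.
The total first reaches 24 DD on day 6.

day 6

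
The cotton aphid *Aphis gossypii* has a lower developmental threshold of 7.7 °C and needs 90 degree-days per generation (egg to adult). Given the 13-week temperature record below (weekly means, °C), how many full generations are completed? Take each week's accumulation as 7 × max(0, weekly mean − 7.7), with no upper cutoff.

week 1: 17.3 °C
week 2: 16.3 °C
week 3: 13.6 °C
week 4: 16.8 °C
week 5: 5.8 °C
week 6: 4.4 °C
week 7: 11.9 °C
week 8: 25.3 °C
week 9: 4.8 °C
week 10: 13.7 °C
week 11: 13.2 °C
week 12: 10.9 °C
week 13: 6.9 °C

5 generations

Weekly DD (7 × max(0, T̄ − 7.7)): 67.2, 60.2, 41.3, 63.7, 0.0, 0.0, 29.4, 123.2, 0.0, 42.0, 38.5, 22.4, 0.0.
Season total = 487.9 DD.
Complete generations = ⌊487.9 / 90⌋ = 5.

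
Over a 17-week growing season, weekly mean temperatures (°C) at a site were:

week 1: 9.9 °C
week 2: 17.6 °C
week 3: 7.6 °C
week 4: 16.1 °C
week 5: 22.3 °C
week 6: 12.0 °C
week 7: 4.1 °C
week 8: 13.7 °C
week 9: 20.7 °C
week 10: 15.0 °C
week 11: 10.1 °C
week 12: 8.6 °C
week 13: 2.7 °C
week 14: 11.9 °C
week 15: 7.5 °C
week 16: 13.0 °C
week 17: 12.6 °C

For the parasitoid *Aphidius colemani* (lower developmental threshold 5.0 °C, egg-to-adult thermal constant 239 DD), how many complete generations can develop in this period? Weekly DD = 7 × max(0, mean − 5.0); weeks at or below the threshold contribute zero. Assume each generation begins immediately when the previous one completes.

Weekly DD (7 × max(0, T̄ − 5.0)): 34.3, 88.2, 18.2, 77.7, 121.1, 49.0, 0.0, 60.9, 109.9, 70.0, 35.7, 25.2, 0.0, 48.3, 17.5, 56.0, 53.2.
Season total = 865.2 DD.
Complete generations = ⌊865.2 / 239⌋ = 3.

3 generations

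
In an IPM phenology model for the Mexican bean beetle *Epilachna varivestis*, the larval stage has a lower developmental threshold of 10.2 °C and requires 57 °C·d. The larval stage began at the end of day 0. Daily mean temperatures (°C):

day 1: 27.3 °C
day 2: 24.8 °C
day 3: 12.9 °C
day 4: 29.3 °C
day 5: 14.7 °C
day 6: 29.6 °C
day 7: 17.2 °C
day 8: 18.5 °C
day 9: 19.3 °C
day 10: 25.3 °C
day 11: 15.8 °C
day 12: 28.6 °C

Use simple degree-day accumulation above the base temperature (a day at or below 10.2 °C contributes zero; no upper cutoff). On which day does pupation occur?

day 5

Daily DD above 10.2 °C: 17.1, 14.6, 2.7, 19.1, 4.5, 19.4, 7.0, 8.3, 9.1, 15.1, 5.6, 18.4.
Cumulative: 17.1, 31.7, 34.4, 53.5, 58.0, 77.4, 84.4, 92.7, 101.8, 116.9, 122.5, 140.9.
The total first reaches 57 DD on day 5.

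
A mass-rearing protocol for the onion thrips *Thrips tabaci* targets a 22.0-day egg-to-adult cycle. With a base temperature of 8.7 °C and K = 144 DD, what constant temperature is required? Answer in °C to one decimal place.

Required daily accumulation = 144 / 22.0 = 6.545 DD/day.
T = T_base + 6.545 = 8.7 + 6.545 = 15.245 ≈ 15.2 °C.

15.2 °C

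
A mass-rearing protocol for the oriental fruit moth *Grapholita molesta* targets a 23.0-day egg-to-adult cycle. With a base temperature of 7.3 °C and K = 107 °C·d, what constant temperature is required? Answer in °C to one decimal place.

12.0 °C

Required daily accumulation = 107 / 23.0 = 4.652 DD/day.
T = T_base + 4.652 = 7.3 + 4.652 = 11.952 ≈ 12.0 °C.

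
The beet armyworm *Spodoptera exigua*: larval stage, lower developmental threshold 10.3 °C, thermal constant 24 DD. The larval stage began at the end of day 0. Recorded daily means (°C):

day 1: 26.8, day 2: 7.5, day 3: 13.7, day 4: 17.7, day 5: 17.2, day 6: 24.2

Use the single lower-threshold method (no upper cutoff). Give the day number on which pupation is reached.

Daily DD above 10.3 °C: 16.5, 0.0, 3.4, 7.4, 6.9, 13.9.
Cumulative: 16.5, 16.5, 19.9, 27.3, 34.2, 48.1.
The total first reaches 24 DD on day 4.

day 4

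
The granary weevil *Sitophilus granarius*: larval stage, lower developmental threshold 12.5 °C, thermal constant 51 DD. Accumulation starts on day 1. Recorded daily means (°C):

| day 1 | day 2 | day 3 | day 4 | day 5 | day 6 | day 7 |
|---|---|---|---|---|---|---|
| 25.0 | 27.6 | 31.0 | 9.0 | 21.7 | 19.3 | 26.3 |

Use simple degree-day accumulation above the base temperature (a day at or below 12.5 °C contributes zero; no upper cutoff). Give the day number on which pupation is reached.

day 5

Daily DD above 12.5 °C: 12.5, 15.1, 18.5, 0.0, 9.2, 6.8, 13.8.
Cumulative: 12.5, 27.6, 46.1, 46.1, 55.3, 62.1, 75.9.
The total first reaches 51 DD on day 5.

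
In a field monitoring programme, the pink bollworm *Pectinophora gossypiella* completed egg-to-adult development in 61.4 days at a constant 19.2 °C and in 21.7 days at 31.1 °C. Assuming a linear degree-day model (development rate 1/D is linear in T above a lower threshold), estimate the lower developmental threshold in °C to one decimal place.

Under the model K = D·(T − T_b), so D₁·(T₁ − T_b) = D₂·(T₂ − T_b).
61.4·(19.2 − T_b) = 21.7·(31.1 − T_b)
T_b = (61.4·19.2 − 21.7·31.1) / (61.4 − 21.7) = 504.01 / 39.7 = 12.695 °C ≈ 12.7 °C.

12.7 °C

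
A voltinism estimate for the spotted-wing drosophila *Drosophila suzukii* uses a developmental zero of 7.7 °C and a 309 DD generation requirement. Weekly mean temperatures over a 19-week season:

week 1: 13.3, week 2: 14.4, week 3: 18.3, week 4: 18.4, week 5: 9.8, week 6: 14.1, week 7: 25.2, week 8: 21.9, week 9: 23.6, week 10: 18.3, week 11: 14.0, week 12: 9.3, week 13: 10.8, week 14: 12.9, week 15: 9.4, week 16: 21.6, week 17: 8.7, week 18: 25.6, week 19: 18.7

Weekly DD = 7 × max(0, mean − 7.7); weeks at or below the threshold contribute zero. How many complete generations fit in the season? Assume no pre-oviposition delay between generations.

3 generations

Weekly DD (7 × max(0, T̄ − 7.7)): 39.2, 46.9, 74.2, 74.9, 14.7, 44.8, 122.5, 99.4, 111.3, 74.2, 44.1, 11.2, 21.7, 36.4, 11.9, 97.3, 7.0, 125.3, 77.0.
Season total = 1134.0 DD.
Complete generations = ⌊1134.0 / 309⌋ = 3.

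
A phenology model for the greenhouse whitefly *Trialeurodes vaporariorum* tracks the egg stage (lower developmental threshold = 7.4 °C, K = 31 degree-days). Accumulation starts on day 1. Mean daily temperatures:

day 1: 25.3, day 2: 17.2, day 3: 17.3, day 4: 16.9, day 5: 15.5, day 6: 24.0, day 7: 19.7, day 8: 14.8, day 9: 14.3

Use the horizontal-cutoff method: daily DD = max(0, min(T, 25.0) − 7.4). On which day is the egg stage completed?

day 3

Daily DD above 7.4 °C (capped at 17.6): 17.6, 9.8, 9.9, 9.5, 8.1, 16.6, 12.3, 7.4, 6.9.
Cumulative: 17.6, 27.4, 37.3, 46.8, 54.9, 71.5, 83.8, 91.2, 98.1.
The total first reaches 31 DD on day 3.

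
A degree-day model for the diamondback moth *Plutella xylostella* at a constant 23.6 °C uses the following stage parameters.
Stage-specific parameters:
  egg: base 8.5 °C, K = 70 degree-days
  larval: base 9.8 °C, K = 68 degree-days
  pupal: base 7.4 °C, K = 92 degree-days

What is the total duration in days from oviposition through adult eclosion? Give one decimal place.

egg: 70 / (23.6 − 8.5) = 70 / 15.1 = 4.636 d.
larval: 68 / (23.6 − 9.8) = 68 / 13.8 = 4.928 d.
pupal: 92 / (23.6 − 7.4) = 92 / 16.2 = 5.679 d.
Sum = 15.242 ≈ 15.2 days.

15.2 days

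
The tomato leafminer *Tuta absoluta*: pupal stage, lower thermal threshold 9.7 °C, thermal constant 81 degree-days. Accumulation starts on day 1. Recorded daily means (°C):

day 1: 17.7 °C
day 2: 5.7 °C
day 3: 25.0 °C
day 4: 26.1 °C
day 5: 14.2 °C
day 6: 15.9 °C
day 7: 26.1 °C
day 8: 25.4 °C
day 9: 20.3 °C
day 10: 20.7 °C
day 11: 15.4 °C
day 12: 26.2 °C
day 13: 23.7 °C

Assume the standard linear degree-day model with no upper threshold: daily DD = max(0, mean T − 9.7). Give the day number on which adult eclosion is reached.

Daily DD above 9.7 °C: 8.0, 0.0, 15.3, 16.4, 4.5, 6.2, 16.4, 15.7, 10.6, 11.0, 5.7, 16.5, 14.0.
Cumulative: 8.0, 8.0, 23.3, 39.7, 44.2, 50.4, 66.8, 82.5, 93.1, 104.1, 109.8, 126.3, 140.3.
The total first reaches 81 DD on day 8.

day 8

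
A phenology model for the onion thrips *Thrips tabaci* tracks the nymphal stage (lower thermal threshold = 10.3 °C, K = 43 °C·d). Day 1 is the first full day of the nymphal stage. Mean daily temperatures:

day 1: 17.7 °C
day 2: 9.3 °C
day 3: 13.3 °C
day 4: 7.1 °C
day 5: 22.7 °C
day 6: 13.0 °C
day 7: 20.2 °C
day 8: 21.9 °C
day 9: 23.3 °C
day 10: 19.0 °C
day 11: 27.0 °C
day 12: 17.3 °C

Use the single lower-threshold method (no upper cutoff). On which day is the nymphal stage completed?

Daily DD above 10.3 °C: 7.4, 0.0, 3.0, 0.0, 12.4, 2.7, 9.9, 11.6, 13.0, 8.7, 16.7, 7.0.
Cumulative: 7.4, 7.4, 10.4, 10.4, 22.8, 25.5, 35.4, 47.0, 60.0, 68.7, 85.4, 92.4.
The total first reaches 43 DD on day 8.

day 8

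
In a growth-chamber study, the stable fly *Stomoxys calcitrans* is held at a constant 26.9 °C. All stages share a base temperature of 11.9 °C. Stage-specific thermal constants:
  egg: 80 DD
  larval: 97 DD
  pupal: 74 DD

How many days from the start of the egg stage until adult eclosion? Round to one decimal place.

Daily accumulation at 26.9 °C = 26.9 − 11.9 = 15.0 DD/day.
Total K = 80 + 97 + 74 = 251 DD.
Total duration = 251 / 15.0 = 16.733 ≈ 16.7 days.

16.7 days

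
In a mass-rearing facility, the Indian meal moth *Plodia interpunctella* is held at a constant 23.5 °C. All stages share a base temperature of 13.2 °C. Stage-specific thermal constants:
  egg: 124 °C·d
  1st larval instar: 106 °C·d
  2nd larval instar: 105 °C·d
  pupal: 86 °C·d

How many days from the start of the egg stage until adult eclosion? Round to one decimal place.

40.9 days

Daily accumulation at 23.5 °C = 23.5 − 13.2 = 10.3 DD/day.
Total K = 124 + 106 + 105 + 86 = 421 DD.
Total duration = 421 / 10.3 = 40.874 ≈ 40.9 days.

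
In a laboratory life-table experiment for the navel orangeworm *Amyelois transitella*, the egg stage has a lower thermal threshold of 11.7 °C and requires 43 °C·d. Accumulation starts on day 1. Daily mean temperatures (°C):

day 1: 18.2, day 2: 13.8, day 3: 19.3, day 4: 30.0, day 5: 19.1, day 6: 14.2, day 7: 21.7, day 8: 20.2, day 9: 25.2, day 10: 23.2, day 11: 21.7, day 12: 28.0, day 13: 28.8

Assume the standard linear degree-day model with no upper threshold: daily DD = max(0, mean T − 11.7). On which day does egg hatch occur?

Daily DD above 11.7 °C: 6.5, 2.1, 7.6, 18.3, 7.4, 2.5, 10.0, 8.5, 13.5, 11.5, 10.0, 16.3, 17.1.
Cumulative: 6.5, 8.6, 16.2, 34.5, 41.9, 44.4, 54.4, 62.9, 76.4, 87.9, 97.9, 114.2, 131.3.
The total first reaches 43 DD on day 6.

day 6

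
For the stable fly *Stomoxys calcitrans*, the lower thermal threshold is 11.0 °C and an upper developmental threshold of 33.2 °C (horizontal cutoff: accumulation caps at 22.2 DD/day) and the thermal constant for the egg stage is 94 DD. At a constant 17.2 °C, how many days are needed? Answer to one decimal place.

Daily accumulation = 17.2 − 11.0 = 6.2 DD/day.
Duration = 94 / 6.2 = 15.161 ≈ 15.2 days.

15.2 days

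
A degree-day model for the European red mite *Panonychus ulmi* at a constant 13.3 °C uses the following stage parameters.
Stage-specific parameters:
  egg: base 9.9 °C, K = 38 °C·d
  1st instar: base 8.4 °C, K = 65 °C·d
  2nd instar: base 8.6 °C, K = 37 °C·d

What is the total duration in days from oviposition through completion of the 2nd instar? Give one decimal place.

egg: 38 / (13.3 − 9.9) = 38 / 3.4 = 11.176 d.
1st instar: 65 / (13.3 − 8.4) = 65 / 4.9 = 13.265 d.
2nd instar: 37 / (13.3 − 8.6) = 37 / 4.7 = 7.872 d.
Sum = 32.314 ≈ 32.3 days.

32.3 days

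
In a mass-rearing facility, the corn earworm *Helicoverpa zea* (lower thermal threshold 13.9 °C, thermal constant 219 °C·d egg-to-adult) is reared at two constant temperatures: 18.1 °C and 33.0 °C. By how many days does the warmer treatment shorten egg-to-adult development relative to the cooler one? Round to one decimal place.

40.7 days

At 18.1 °C: 219 / (18.1 − 13.9) = 219 / 4.2 = 52.143 d.
At 33.0 °C: 219 / (33.0 − 13.9) = 219 / 19.1 = 11.466 d.
Difference = |52.143 − 11.466| = 40.677 ≈ 40.7 days.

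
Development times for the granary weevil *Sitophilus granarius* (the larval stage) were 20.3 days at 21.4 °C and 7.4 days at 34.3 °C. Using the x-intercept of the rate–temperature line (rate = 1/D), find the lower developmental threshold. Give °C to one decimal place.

Under the model K = D·(T − T_b), so D₁·(T₁ − T_b) = D₂·(T₂ − T_b).
20.3·(21.4 − T_b) = 7.4·(34.3 − T_b)
T_b = (20.3·21.4 − 7.4·34.3) / (20.3 − 7.4) = 180.60 / 12.9 = 14.000 °C ≈ 14.0 °C.

14.0 °C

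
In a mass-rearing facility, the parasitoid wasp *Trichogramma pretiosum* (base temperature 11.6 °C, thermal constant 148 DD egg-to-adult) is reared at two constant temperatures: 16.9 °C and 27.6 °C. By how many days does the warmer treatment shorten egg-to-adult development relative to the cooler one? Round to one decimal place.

At 16.9 °C: 148 / (16.9 − 11.6) = 148 / 5.3 = 27.925 d.
At 27.6 °C: 148 / (27.6 − 11.6) = 148 / 16.0 = 9.250 d.
Difference = |27.925 − 9.250| = 18.675 ≈ 18.7 days.

18.7 days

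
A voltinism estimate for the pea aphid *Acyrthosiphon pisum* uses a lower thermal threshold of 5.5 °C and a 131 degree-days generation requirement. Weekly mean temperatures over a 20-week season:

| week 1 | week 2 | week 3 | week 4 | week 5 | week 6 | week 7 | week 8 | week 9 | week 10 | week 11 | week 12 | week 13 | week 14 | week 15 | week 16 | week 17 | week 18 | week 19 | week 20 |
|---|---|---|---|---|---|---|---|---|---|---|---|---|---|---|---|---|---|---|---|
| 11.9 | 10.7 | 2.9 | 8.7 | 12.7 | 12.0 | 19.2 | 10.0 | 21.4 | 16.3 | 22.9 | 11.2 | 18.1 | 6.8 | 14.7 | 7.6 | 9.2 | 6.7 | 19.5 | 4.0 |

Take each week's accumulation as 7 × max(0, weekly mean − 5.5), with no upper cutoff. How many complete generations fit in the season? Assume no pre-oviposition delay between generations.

7 generations

Weekly DD (7 × max(0, T̄ − 5.5)): 44.8, 36.4, 0.0, 22.4, 50.4, 45.5, 95.9, 31.5, 111.3, 75.6, 121.8, 39.9, 88.2, 9.1, 64.4, 14.7, 25.9, 8.4, 98.0, 0.0.
Season total = 984.2 DD.
Complete generations = ⌊984.2 / 131⌋ = 7.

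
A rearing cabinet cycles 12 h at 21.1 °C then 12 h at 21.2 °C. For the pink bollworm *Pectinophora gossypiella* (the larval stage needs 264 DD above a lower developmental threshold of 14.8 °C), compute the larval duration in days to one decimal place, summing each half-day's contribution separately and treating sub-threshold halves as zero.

41.6 days

Day half: max(0, 21.1 − 14.8) × 0.5 = 6.3 × 0.5 = 3.15 DD.
Night half: max(0, 21.2 − 14.8) × 0.5 = 6.4 × 0.5 = 3.20 DD.
Per 24 h: 6.35 DD/day.
Duration = 264 / 6.35 = 41.575 ≈ 41.6 days.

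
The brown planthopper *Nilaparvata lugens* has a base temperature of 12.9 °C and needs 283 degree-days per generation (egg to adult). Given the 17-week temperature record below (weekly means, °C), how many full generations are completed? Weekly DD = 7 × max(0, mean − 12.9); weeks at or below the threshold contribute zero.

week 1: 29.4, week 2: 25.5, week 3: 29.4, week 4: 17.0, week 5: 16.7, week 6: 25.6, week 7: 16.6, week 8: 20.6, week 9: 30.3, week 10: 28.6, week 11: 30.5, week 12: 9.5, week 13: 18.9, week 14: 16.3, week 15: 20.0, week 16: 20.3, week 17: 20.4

Weekly DD (7 × max(0, T̄ − 12.9)): 115.5, 88.2, 115.5, 28.7, 26.6, 88.9, 25.9, 53.9, 121.8, 109.9, 123.2, 0.0, 42.0, 23.8, 49.7, 51.8, 52.5.
Season total = 1117.9 DD.
Complete generations = ⌊1117.9 / 283⌋ = 3.

3 generations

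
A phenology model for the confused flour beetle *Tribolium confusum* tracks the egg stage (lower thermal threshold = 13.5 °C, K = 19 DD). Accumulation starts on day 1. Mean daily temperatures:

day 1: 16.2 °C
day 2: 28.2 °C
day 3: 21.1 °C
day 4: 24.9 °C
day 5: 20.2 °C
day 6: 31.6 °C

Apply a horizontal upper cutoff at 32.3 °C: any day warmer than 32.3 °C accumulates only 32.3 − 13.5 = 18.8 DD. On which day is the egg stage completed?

day 3

Daily DD above 13.5 °C (capped at 18.8): 2.7, 14.7, 7.6, 11.4, 6.7, 18.1.
Cumulative: 2.7, 17.4, 25.0, 36.4, 43.1, 61.2.
The total first reaches 19 DD on day 3.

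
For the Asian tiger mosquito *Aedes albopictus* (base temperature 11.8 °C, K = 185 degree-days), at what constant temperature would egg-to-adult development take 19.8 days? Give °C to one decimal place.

21.1 °C

Required daily accumulation = 185 / 19.8 = 9.343 DD/day.
T = T_base + 9.343 = 11.8 + 9.343 = 21.143 ≈ 21.1 °C.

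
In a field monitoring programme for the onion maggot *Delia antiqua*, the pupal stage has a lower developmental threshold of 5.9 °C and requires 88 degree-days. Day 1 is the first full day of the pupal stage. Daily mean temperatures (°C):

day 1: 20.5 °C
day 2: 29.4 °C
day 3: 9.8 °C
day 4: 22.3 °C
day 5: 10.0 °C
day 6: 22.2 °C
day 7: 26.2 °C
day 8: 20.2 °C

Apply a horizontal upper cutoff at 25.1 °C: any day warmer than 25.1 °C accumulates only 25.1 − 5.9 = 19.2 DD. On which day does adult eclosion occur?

Daily DD above 5.9 °C (capped at 19.2): 14.6, 19.2, 3.9, 16.4, 4.1, 16.3, 19.2, 14.3.
Cumulative: 14.6, 33.8, 37.7, 54.1, 58.2, 74.5, 93.7, 108.0.
The total first reaches 88 DD on day 7.

day 7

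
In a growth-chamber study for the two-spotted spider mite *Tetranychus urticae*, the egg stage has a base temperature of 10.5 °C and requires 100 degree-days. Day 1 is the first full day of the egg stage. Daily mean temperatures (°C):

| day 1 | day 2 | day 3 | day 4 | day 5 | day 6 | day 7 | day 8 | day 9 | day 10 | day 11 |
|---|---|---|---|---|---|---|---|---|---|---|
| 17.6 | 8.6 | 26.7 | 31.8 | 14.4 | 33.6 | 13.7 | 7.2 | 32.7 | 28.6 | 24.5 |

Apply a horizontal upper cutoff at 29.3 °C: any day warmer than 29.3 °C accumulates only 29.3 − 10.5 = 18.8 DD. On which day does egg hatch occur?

day 10

Daily DD above 10.5 °C (capped at 18.8): 7.1, 0.0, 16.2, 18.8, 3.9, 18.8, 3.2, 0.0, 18.8, 18.1, 14.0.
Cumulative: 7.1, 7.1, 23.3, 42.1, 46.0, 64.8, 68.0, 68.0, 86.8, 104.9, 118.9.
The total first reaches 100 DD on day 10.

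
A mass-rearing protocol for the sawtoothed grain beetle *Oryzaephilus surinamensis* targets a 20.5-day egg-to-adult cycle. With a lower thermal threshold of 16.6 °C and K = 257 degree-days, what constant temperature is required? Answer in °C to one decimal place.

Required daily accumulation = 257 / 20.5 = 12.537 DD/day.
T = T_base + 12.537 = 16.6 + 12.537 = 29.137 ≈ 29.1 °C.

29.1 °C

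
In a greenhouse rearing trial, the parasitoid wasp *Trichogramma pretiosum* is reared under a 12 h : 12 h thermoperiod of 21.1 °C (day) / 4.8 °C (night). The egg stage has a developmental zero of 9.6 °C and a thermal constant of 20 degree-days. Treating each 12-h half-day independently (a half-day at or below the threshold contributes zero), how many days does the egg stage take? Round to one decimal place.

3.5 days

Day half: max(0, 21.1 − 9.6) × 0.5 = 11.5 × 0.5 = 5.75 DD.
Night half: max(0, 4.8 − 9.6) × 0.5 = 0.0 × 0.5 = 0.00 DD.
Per 24 h: 5.75 DD/day.
Duration = 20 / 5.75 = 3.478 ≈ 3.5 days.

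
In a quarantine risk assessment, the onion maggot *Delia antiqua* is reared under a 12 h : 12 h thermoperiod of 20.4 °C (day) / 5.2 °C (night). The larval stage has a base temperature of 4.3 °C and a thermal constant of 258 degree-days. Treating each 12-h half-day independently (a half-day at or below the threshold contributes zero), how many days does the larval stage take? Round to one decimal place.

30.4 days

Day half: max(0, 20.4 − 4.3) × 0.5 = 16.1 × 0.5 = 8.05 DD.
Night half: max(0, 5.2 − 4.3) × 0.5 = 0.9 × 0.5 = 0.45 DD.
Per 24 h: 8.50 DD/day.
Duration = 258 / 8.50 = 30.353 ≈ 30.4 days.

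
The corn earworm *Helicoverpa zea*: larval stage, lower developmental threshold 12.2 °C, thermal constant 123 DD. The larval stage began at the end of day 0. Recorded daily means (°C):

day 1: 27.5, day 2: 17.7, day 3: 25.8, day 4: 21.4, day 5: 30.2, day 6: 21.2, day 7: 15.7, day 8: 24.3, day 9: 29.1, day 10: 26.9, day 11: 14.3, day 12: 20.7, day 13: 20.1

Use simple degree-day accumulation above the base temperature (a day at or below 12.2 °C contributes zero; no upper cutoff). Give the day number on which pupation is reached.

day 12

Daily DD above 12.2 °C: 15.3, 5.5, 13.6, 9.2, 18.0, 9.0, 3.5, 12.1, 16.9, 14.7, 2.1, 8.5, 7.9.
Cumulative: 15.3, 20.8, 34.4, 43.6, 61.6, 70.6, 74.1, 86.2, 103.1, 117.8, 119.9, 128.4, 136.3.
The total first reaches 123 DD on day 12.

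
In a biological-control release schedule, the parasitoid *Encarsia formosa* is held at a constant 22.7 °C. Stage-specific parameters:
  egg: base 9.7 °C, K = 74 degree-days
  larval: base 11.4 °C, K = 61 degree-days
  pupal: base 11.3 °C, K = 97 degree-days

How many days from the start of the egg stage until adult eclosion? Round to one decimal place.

egg: 74 / (22.7 − 9.7) = 74 / 13.0 = 5.692 d.
larval: 61 / (22.7 − 11.4) = 61 / 11.3 = 5.398 d.
pupal: 97 / (22.7 − 11.3) = 97 / 11.4 = 8.509 d.
Sum = 19.599 ≈ 19.6 days.

19.6 days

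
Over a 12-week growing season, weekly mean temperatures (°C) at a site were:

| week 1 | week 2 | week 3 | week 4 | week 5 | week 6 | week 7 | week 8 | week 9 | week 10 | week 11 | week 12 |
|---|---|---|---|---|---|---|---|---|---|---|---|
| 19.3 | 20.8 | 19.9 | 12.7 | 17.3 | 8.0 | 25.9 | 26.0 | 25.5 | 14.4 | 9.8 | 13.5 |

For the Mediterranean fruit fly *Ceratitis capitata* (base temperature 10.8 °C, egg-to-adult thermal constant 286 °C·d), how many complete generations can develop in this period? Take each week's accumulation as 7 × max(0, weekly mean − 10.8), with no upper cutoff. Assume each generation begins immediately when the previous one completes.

Weekly DD (7 × max(0, T̄ − 10.8)): 59.5, 70.0, 63.7, 13.3, 45.5, 0.0, 105.7, 106.4, 102.9, 25.2, 0.0, 18.9.
Season total = 611.1 DD.
Complete generations = ⌊611.1 / 286⌋ = 2.

2 generations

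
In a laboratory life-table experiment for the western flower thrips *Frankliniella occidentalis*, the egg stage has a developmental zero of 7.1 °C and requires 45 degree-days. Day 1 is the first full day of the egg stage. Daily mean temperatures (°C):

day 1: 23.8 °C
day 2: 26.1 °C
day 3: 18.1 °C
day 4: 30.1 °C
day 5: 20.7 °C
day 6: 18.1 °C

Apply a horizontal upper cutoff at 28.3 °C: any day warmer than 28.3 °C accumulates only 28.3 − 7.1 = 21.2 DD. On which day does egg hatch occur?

day 3

Daily DD above 7.1 °C (capped at 21.2): 16.7, 19.0, 11.0, 21.2, 13.6, 11.0.
Cumulative: 16.7, 35.7, 46.7, 67.9, 81.5, 92.5.
The total first reaches 45 DD on day 3.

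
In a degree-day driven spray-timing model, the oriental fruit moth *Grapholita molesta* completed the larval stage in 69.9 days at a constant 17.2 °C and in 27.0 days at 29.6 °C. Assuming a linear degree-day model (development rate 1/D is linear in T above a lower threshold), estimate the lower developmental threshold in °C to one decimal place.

9.4 °C

Under the model K = D·(T − T_b), so D₁·(T₁ − T_b) = D₂·(T₂ − T_b).
69.9·(17.2 − T_b) = 27.0·(29.6 − T_b)
T_b = (69.9·17.2 − 27.0·29.6) / (69.9 − 27.0) = 403.08 / 42.9 = 9.396 °C ≈ 9.4 °C.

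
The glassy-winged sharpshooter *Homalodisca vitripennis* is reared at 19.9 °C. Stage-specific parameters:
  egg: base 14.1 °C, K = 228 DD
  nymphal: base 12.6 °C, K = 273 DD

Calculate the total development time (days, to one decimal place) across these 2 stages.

76.7 days

egg: 228 / (19.9 − 14.1) = 228 / 5.8 = 39.310 d.
nymphal: 273 / (19.9 − 12.6) = 273 / 7.3 = 37.397 d.
Sum = 76.708 ≈ 76.7 days.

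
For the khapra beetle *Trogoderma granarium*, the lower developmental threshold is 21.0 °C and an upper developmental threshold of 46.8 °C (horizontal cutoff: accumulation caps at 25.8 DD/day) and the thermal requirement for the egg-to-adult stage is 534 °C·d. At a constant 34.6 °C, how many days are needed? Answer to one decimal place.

Daily accumulation = 34.6 − 21.0 = 13.6 DD/day.
Duration = 534 / 13.6 = 39.265 ≈ 39.3 days.

39.3 days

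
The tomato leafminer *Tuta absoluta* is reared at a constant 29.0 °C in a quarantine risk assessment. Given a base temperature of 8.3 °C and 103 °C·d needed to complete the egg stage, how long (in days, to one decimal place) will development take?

5.0 days

Daily accumulation = 29.0 − 8.3 = 20.7 DD/day.
Duration = 103 / 20.7 = 4.976 ≈ 5.0 days.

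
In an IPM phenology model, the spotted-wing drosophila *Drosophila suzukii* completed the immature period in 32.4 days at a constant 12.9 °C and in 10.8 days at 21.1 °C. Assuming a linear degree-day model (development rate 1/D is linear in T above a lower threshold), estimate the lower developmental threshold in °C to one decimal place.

8.8 °C

Linear rate model ⇒ the product D·(T − T_b) is constant across temperatures.
32.4·(12.9 − T_b) = 10.8·(21.1 − T_b)
T_b = (32.4·12.9 − 10.8·21.1) / (32.4 − 10.8) = 190.08 / 21.6 = 8.800 °C ≈ 8.8 °C.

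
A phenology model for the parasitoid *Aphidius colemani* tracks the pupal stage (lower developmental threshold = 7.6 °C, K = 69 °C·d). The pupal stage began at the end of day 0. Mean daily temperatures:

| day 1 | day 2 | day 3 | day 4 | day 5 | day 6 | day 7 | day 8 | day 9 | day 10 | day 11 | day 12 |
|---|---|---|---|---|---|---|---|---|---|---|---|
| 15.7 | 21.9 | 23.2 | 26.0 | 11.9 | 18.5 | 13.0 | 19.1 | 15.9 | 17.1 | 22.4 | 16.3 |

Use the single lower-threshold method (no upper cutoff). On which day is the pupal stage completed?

Daily DD above 7.6 °C: 8.1, 14.3, 15.6, 18.4, 4.3, 10.9, 5.4, 11.5, 8.3, 9.5, 14.8, 8.7.
Cumulative: 8.1, 22.4, 38.0, 56.4, 60.7, 71.6, 77.0, 88.5, 96.8, 106.3, 121.1, 129.8.
The total first reaches 69 DD on day 6.

day 6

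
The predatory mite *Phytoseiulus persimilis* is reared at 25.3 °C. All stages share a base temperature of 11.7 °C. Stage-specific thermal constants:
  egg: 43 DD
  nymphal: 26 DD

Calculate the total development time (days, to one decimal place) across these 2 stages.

Daily accumulation at 25.3 °C = 25.3 − 11.7 = 13.6 DD/day.
Total K = 43 + 26 = 69 DD.
Total duration = 69 / 13.6 = 5.074 ≈ 5.1 days.

5.1 days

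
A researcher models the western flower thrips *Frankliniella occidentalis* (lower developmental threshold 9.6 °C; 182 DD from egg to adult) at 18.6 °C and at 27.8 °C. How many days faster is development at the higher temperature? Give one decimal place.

At 18.6 °C: 182 / (18.6 − 9.6) = 182 / 9.0 = 20.222 d.
At 27.8 °C: 182 / (27.8 − 9.6) = 182 / 18.2 = 10.000 d.
Difference = |20.222 − 10.000| = 10.222 ≈ 10.2 days.

10.2 days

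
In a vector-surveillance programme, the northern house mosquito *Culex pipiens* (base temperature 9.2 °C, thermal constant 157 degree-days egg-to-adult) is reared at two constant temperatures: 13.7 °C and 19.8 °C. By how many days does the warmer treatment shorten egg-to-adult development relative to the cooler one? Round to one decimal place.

At 13.7 °C: 157 / (13.7 − 9.2) = 157 / 4.5 = 34.889 d.
At 19.8 °C: 157 / (19.8 − 9.2) = 157 / 10.6 = 14.811 d.
Difference = |34.889 − 14.811| = 20.078 ≈ 20.1 days.

20.1 days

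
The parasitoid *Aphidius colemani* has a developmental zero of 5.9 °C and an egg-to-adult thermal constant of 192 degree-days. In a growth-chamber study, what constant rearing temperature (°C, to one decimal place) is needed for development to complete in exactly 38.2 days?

Required daily accumulation = 192 / 38.2 = 5.026 DD/day.
T = T_base + 5.026 = 5.9 + 5.026 = 10.926 ≈ 10.9 °C.

10.9 °C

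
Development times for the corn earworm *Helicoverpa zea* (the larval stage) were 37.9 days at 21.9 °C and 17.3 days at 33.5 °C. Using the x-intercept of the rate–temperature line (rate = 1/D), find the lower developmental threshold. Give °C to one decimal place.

12.2 °C

Equal thermal constants: D₁(T₁ − T_b) = D₂(T₂ − T_b).
37.9·(21.9 − T_b) = 17.3·(33.5 − T_b)
T_b = (37.9·21.9 − 17.3·33.5) / (37.9 − 17.3) = 250.46 / 20.6 = 12.158 °C ≈ 12.2 °C.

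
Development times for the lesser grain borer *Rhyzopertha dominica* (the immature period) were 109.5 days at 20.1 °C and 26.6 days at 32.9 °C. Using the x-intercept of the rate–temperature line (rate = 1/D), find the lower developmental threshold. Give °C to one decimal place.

16.0 °C

Equal thermal constants: D₁(T₁ − T_b) = D₂(T₂ − T_b).
109.5·(20.1 − T_b) = 26.6·(32.9 − T_b)
T_b = (109.5·20.1 − 26.6·32.9) / (109.5 − 26.6) = 1325.81 / 82.9 = 15.993 °C ≈ 16.0 °C.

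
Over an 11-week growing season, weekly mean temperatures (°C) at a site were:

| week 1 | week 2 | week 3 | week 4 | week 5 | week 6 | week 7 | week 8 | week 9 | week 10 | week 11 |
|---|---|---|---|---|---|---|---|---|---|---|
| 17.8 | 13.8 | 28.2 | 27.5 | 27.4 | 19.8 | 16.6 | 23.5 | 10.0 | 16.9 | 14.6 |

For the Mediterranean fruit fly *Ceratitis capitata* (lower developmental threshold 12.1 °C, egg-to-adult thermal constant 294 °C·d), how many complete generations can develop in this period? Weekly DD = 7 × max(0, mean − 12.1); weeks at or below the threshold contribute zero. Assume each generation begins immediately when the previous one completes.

Weekly DD (7 × max(0, T̄ − 12.1)): 39.9, 11.9, 112.7, 107.8, 107.1, 53.9, 31.5, 79.8, 0.0, 33.6, 17.5.
Season total = 595.7 DD.
Complete generations = ⌊595.7 / 294⌋ = 2.

2 generations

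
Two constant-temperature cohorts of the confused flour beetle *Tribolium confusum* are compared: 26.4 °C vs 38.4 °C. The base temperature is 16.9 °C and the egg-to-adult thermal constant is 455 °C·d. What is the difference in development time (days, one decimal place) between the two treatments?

At 26.4 °C: 455 / (26.4 − 16.9) = 455 / 9.5 = 47.895 d.
At 38.4 °C: 455 / (38.4 − 16.9) = 455 / 21.5 = 21.163 d.
Difference = |47.895 − 21.163| = 26.732 ≈ 26.7 days.

26.7 days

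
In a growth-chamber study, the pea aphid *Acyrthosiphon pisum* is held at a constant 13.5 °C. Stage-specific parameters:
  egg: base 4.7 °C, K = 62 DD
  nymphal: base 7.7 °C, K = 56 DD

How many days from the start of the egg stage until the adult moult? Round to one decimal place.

egg: 62 / (13.5 − 4.7) = 62 / 8.8 = 7.045 d.
nymphal: 56 / (13.5 − 7.7) = 56 / 5.8 = 9.655 d.
Sum = 16.701 ≈ 16.7 days.

16.7 days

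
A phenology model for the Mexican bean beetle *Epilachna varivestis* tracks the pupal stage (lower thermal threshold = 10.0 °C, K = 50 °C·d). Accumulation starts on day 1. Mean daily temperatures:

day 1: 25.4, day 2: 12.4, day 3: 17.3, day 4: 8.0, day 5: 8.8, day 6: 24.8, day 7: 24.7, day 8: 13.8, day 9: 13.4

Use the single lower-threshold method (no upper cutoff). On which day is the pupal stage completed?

Daily DD above 10.0 °C: 15.4, 2.4, 7.3, 0.0, 0.0, 14.8, 14.7, 3.8, 3.4.
Cumulative: 15.4, 17.8, 25.1, 25.1, 25.1, 39.9, 54.6, 58.4, 61.8.
The total first reaches 50 DD on day 7.

day 7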